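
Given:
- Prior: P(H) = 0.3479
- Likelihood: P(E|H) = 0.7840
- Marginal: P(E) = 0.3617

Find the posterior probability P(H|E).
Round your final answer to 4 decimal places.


Using Bayes' theorem:

P(H|E) = P(E|H) × P(H) / P(E)
       = 0.7840 × 0.3479 / 0.3617
       = 0.27275360 / 0.3617
       = 0.7541

The evidence strengthens our belief in H.
Prior: 0.3479 → Posterior: 0.7541


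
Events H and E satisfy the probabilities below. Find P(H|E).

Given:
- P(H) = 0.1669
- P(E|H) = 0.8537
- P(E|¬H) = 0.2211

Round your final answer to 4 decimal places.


Bayes' theorem: P(H|E) = P(E|H) × P(H) / P(E)

Step 1: Calculate P(E) using law of total probability
P(E) = P(E|H)P(H) + P(E|¬H)P(¬H)
     = 0.8537 × 0.1669 + 0.2211 × 0.8331
     = 0.14248253 + 0.18419841
     = 0.32668094

Step 2: Apply Bayes' theorem
P(H|E) = P(E|H) × P(H) / P(E)
       = 0.14248253 / 0.32668094
       = 0.4362


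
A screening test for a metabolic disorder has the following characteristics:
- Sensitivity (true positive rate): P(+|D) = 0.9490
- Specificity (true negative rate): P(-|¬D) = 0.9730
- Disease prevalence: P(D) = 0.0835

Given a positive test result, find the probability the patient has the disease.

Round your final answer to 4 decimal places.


Let D = has disease, + = positive test

Given:
- P(D) = 0.0835 (prevalence)
- P(+|D) = 0.9490 (sensitivity)
- P(-|¬D) = 0.9730 (specificity)
- P(+|¬D) = 0.0270 (false positive rate = 1 - specificity)

Step 1: Find P(+)
P(+) = P(+|D)P(D) + P(+|¬D)P(¬D)
     = 0.9490 × 0.0835 + 0.0270 × 0.9165
     = 0.07924150 + 0.02474550
     = 0.10398700

Step 2: Apply Bayes' theorem for P(D|+)
P(D|+) = P(+|D)P(D) / P(+)
       = 0.07924150 / 0.10398700
       = 0.7620


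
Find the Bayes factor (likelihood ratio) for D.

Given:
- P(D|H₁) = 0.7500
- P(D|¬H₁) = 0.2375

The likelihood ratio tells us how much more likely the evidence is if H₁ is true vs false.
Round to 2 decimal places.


Likelihood Ratio (LR) = P(D|H₁) / P(D|¬H₁)

LR = 0.7500 / 0.2375
   = 3.16

The evidence is 3.16 times more likely if H₁ is true than if H₁ is false.
Because LR exceeds 1, D is evidence for H₁.


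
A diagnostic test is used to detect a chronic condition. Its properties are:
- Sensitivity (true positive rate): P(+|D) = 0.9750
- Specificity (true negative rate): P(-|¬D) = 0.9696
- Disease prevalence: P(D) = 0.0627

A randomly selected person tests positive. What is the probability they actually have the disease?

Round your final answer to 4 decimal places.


Let D = has disease, + = positive test

Given:
- P(D) = 0.0627 (prevalence)
- P(+|D) = 0.9750 (sensitivity)
- P(-|¬D) = 0.9696 (specificity)
- P(+|¬D) = 0.0304 (false positive rate = 1 - specificity)

Step 1: Find P(+)
P(+) = P(+|D)P(D) + P(+|¬D)P(¬D)
     = 0.9750 × 0.0627 + 0.0304 × 0.9373
     = 0.06113250 + 0.02849392
     = 0.08962642

Step 2: Apply Bayes' theorem for P(D|+)
P(D|+) = P(+|D)P(D) / P(+)
       = 0.06113250 / 0.08962642
       = 0.6821


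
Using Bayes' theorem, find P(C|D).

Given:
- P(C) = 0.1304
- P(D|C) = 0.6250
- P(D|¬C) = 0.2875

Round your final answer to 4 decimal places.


Bayes' theorem: P(C|D) = P(D|C) × P(C) / P(D)

Step 1: Calculate P(D) using law of total probability
P(D) = P(D|C)P(C) + P(D|¬C)P(¬C)
     = 0.6250 × 0.1304 + 0.2875 × 0.8696
     = 0.08150000 + 0.25001000
     = 0.33151000

Step 2: Apply Bayes' theorem
P(C|D) = P(D|C) × P(C) / P(D)
       = 0.08150000 / 0.33151000
       = 0.2458


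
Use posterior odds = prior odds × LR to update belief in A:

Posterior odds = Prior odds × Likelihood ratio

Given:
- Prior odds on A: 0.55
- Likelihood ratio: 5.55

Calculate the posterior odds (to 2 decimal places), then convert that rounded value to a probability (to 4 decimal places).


Step 1: Calculate posterior odds
Posterior odds = Prior odds × LR
               = 0.55 × 5.55
               = 3.05

Step 2: Convert to probability
P(A|E) = Posterior odds / (1 + Posterior odds)
       = 3.05 / (1 + 3.05)
       = 3.05 / 4.05
       = 0.7531

The evidence increased P(A) from 0.3548 to 0.7531.


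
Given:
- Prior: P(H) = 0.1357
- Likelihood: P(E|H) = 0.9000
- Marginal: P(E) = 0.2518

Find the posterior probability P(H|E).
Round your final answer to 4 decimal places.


Using Bayes' theorem:

P(H|E) = P(E|H) × P(H) / P(E)
       = 0.9000 × 0.1357 / 0.2518
       = 0.12213000 / 0.2518
       = 0.4850

The evidence strengthens our belief in H.
Prior: 0.1357 → Posterior: 0.4850


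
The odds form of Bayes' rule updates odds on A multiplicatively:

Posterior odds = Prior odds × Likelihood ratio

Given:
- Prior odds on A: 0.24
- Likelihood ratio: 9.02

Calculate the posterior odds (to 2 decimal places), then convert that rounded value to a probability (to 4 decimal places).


Step 1: Calculate posterior odds
Posterior odds = Prior odds × LR
               = 0.24 × 9.02
               = 2.16

Step 2: Convert to probability
P(A|E) = Posterior odds / (1 + Posterior odds)
       = 2.16 / (1 + 2.16)
       = 2.16 / 3.16
       = 0.6835

The evidence increased P(A) from 0.1935 to 0.6835.


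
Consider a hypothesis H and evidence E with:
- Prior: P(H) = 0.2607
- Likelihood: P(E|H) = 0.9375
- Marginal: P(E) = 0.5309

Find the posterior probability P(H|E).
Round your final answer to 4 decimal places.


Using Bayes' theorem:

P(H|E) = P(E|H) × P(H) / P(E)
       = 0.9375 × 0.2607 / 0.5309
       = 0.24440625 / 0.5309
       = 0.4604

The evidence strengthens our belief in H.
Prior: 0.2607 → Posterior: 0.4604


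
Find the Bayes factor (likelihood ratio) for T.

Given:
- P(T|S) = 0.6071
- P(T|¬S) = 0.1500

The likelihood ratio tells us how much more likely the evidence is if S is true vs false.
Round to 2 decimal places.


Likelihood Ratio (LR) = P(T|S) / P(T|¬S)

LR = 0.6071 / 0.1500
   = 4.05

The evidence is 4.05 times more likely if S is true than if S is false.
Because LR exceeds 1, T is evidence for S.


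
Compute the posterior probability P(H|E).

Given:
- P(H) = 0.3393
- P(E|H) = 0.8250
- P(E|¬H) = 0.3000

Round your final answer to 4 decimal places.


Bayes' theorem: P(H|E) = P(E|H) × P(H) / P(E)

Step 1: Calculate P(E) using law of total probability
P(E) = P(E|H)P(H) + P(E|¬H)P(¬H)
     = 0.8250 × 0.3393 + 0.3000 × 0.6607
     = 0.27992250 + 0.19821000
     = 0.47813250

Step 2: Apply Bayes' theorem
P(H|E) = P(E|H) × P(H) / P(E)
       = 0.27992250 / 0.47813250
       = 0.5854


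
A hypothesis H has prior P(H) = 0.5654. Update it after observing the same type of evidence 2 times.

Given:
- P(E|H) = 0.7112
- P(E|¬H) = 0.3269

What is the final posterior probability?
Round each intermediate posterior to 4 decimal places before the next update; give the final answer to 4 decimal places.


Sequential Bayesian updating:

Initial prior: P(H) = 0.5654

Update 1:
  P(E) = 0.7112 × 0.5654 + 0.3269 × 0.4346 = 0.40211248 + 0.14207074 = 0.54418322
  P(H|E) = 0.40211248 / 0.54418322 = 0.7389

Update 2:
  P(E) = 0.7112 × 0.7389 + 0.3269 × 0.2611 = 0.52550568 + 0.08535359 = 0.61085927
  P(H|E) = 0.52550568 / 0.61085927 = 0.8603

Final posterior: 0.8603


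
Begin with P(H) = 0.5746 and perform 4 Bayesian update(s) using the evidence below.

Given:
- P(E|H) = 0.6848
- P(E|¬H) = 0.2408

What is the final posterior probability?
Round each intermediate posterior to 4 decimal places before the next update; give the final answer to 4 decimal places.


Sequential Bayesian updating:

Initial prior: P(H) = 0.5746

Update 1:
  P(E) = 0.6848 × 0.5746 + 0.2408 × 0.4254 = 0.39348608 + 0.10243632 = 0.49592240
  P(H|E) = 0.39348608 / 0.49592240 = 0.7934

Update 2:
  P(E) = 0.6848 × 0.7934 + 0.2408 × 0.2066 = 0.54332032 + 0.04974928 = 0.59306960
  P(H|E) = 0.54332032 / 0.59306960 = 0.9161

Update 3:
  P(E) = 0.6848 × 0.9161 + 0.2408 × 0.0839 = 0.62734528 + 0.02020312 = 0.64754840
  P(H|E) = 0.62734528 / 0.64754840 = 0.9688

Update 4:
  P(E) = 0.6848 × 0.9688 + 0.2408 × 0.0312 = 0.66343424 + 0.00751296 = 0.67094720
  P(H|E) = 0.66343424 / 0.67094720 = 0.9888

Final posterior: 0.9888


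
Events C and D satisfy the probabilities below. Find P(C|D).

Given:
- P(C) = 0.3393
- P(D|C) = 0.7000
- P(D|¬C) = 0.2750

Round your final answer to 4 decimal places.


Bayes' theorem: P(C|D) = P(D|C) × P(C) / P(D)

Step 1: Calculate P(D) using law of total probability
P(D) = P(D|C)P(C) + P(D|¬C)P(¬C)
     = 0.7000 × 0.3393 + 0.2750 × 0.6607
     = 0.23751000 + 0.18169250
     = 0.41920250

Step 2: Apply Bayes' theorem
P(C|D) = P(D|C) × P(C) / P(D)
       = 0.23751000 / 0.41920250
       = 0.5666


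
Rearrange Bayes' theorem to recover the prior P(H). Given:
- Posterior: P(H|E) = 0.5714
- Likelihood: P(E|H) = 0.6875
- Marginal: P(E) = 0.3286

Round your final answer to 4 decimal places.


From Bayes' theorem: P(H|E) = P(E|H) × P(H) / P(E)

Rearranging for P(H):
P(H) = P(H|E) × P(E) / P(E|H)
     = 0.5714 × 0.3286 / 0.6875
     = 0.18776204 / 0.6875
     = 0.2731


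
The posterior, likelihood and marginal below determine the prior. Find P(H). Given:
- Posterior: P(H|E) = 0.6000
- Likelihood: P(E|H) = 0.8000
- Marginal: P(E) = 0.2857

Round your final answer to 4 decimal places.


From Bayes' theorem: P(H|E) = P(E|H) × P(H) / P(E)

Rearranging for P(H):
P(H) = P(H|E) × P(E) / P(E|H)
     = 0.6000 × 0.2857 / 0.8000
     = 0.17142000 / 0.8000
     = 0.2143


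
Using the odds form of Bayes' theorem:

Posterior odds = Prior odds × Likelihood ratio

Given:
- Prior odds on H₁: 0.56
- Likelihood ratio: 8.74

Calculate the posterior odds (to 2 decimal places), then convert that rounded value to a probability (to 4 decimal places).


Step 1: Calculate posterior odds
Posterior odds = Prior odds × LR
               = 0.56 × 8.74
               = 4.89

Step 2: Convert to probability
P(H₁|E) = Posterior odds / (1 + Posterior odds)
       = 4.89 / (1 + 4.89)
       = 4.89 / 5.89
       = 0.8302

The evidence increased P(H₁) from 0.3590 to 0.8302.


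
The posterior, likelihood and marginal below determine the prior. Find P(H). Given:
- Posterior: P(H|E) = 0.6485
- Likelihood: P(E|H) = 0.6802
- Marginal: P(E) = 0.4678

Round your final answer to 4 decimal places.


From Bayes' theorem: P(H|E) = P(E|H) × P(H) / P(E)

Rearranging for P(H):
P(H) = P(H|E) × P(E) / P(E|H)
     = 0.6485 × 0.4678 / 0.6802
     = 0.30336830 / 0.6802
     = 0.4460


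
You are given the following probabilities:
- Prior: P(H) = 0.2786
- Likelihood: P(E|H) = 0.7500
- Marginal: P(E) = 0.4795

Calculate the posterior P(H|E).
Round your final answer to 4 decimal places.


Using Bayes' theorem:

P(H|E) = P(E|H) × P(H) / P(E)
       = 0.7500 × 0.2786 / 0.4795
       = 0.20895000 / 0.4795
       = 0.4358

The evidence strengthens our belief in H.
Prior: 0.2786 → Posterior: 0.4358


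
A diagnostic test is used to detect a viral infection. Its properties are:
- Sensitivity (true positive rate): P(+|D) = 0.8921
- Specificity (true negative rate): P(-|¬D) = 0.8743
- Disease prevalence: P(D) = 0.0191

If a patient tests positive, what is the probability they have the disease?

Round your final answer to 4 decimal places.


Let D = has disease, + = positive test

Given:
- P(D) = 0.0191 (prevalence)
- P(+|D) = 0.8921 (sensitivity)
- P(-|¬D) = 0.8743 (specificity)
- P(+|¬D) = 0.1257 (false positive rate = 1 - specificity)

Step 1: Find P(+)
P(+) = P(+|D)P(D) + P(+|¬D)P(¬D)
     = 0.8921 × 0.0191 + 0.1257 × 0.9809
     = 0.01703911 + 0.12329913
     = 0.14033824

Step 2: Apply Bayes' theorem for P(D|+)
P(D|+) = P(+|D)P(D) / P(+)
       = 0.01703911 / 0.14033824
       = 0.1214


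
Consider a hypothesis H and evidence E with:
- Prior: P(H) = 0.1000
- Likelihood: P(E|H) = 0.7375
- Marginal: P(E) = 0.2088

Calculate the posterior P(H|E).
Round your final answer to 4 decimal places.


Using Bayes' theorem:

P(H|E) = P(E|H) × P(H) / P(E)
       = 0.7375 × 0.1000 / 0.2088
       = 0.07375000 / 0.2088
       = 0.3532

The evidence strengthens our belief in H.
Prior: 0.1000 → Posterior: 0.3532


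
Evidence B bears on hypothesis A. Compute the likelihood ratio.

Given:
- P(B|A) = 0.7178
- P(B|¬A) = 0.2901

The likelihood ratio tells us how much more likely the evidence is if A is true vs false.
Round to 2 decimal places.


Likelihood Ratio (LR) = P(B|A) / P(B|¬A)

LR = 0.7178 / 0.2901
   = 2.47

The evidence is 2.47 times more likely if A is true than if A is false.
LR > 1, so observing B raises the odds in favor of A.


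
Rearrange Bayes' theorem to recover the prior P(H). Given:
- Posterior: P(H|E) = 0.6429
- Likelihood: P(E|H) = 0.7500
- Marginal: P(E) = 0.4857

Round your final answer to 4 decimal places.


From Bayes' theorem: P(H|E) = P(E|H) × P(H) / P(E)

Rearranging for P(H):
P(H) = P(H|E) × P(E) / P(E|H)
     = 0.6429 × 0.4857 / 0.7500
     = 0.31225653 / 0.7500
     = 0.4163


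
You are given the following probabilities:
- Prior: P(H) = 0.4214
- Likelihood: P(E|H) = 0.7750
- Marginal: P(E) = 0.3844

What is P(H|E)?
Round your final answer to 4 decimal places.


Using Bayes' theorem:

P(H|E) = P(E|H) × P(H) / P(E)
       = 0.7750 × 0.4214 / 0.3844
       = 0.32658500 / 0.3844
       = 0.8496

The evidence strengthens our belief in H.
Prior: 0.4214 → Posterior: 0.8496


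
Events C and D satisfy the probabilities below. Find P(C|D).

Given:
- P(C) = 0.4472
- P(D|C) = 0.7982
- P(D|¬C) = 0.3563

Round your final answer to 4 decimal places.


Bayes' theorem: P(C|D) = P(D|C) × P(C) / P(D)

Step 1: Calculate P(D) using law of total probability
P(D) = P(D|C)P(C) + P(D|¬C)P(¬C)
     = 0.7982 × 0.4472 + 0.3563 × 0.5528
     = 0.35695504 + 0.19696264
     = 0.55391768

Step 2: Apply Bayes' theorem
P(C|D) = P(D|C) × P(C) / P(D)
       = 0.35695504 / 0.55391768
       = 0.6444


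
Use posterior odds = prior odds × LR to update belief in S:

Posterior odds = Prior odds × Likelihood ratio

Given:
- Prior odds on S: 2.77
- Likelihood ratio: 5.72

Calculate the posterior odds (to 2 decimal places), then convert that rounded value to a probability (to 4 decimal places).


Step 1: Calculate posterior odds
Posterior odds = Prior odds × LR
               = 2.77 × 5.72
               = 15.84

Step 2: Convert to probability
P(S|E) = Posterior odds / (1 + Posterior odds)
       = 15.84 / (1 + 15.84)
       = 15.84 / 16.84
       = 0.9406

The evidence increased P(S) from 0.7347 to 0.9406.


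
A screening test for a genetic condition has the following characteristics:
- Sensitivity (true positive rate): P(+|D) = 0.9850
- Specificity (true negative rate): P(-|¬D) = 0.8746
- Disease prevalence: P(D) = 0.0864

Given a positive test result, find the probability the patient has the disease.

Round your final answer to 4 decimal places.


Let D = has disease, + = positive test

Given:
- P(D) = 0.0864 (prevalence)
- P(+|D) = 0.9850 (sensitivity)
- P(-|¬D) = 0.8746 (specificity)
- P(+|¬D) = 0.1254 (false positive rate = 1 - specificity)

Step 1: Find P(+)
P(+) = P(+|D)P(D) + P(+|¬D)P(¬D)
     = 0.9850 × 0.0864 + 0.1254 × 0.9136
     = 0.08510400 + 0.11456544
     = 0.19966944

Step 2: Apply Bayes' theorem for P(D|+)
P(D|+) = P(+|D)P(D) / P(+)
       = 0.08510400 / 0.19966944
       = 0.4262


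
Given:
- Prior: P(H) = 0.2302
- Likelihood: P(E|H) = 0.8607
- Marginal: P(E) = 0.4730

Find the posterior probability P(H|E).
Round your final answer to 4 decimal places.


Using Bayes' theorem:

P(H|E) = P(E|H) × P(H) / P(E)
       = 0.8607 × 0.2302 / 0.4730
       = 0.19813314 / 0.4730
       = 0.4189

The evidence strengthens our belief in H.
Prior: 0.2302 → Posterior: 0.4189


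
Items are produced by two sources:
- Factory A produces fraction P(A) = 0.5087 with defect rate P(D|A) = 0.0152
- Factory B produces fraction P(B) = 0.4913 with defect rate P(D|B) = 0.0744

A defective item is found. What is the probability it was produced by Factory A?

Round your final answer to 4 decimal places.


Let A = from Factory A, D = defective

Given:
- P(A) = 0.5087, P(B) = 0.4913
- P(D|A) = 0.0152, P(D|B) = 0.0744

Step 1: Find P(D)
P(D) = P(D|A)P(A) + P(D|B)P(B)
     = 0.0152 × 0.5087 + 0.0744 × 0.4913
     = 0.00773224 + 0.03655272
     = 0.04428496

Step 2: Apply Bayes' theorem
P(A|D) = P(D|A)P(A) / P(D)
       = 0.00773224 / 0.04428496
       = 0.1746


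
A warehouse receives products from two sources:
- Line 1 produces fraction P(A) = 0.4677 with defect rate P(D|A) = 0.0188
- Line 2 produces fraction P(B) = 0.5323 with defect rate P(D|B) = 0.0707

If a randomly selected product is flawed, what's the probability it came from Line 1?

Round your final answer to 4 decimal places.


Let A = from Line 1, D = flawed

Given:
- P(A) = 0.4677, P(B) = 0.5323
- P(D|A) = 0.0188, P(D|B) = 0.0707

Step 1: Find P(D)
P(D) = P(D|A)P(A) + P(D|B)P(B)
     = 0.0188 × 0.4677 + 0.0707 × 0.5323
     = 0.00879276 + 0.03763361
     = 0.04642637

Step 2: Apply Bayes' theorem
P(A|D) = P(D|A)P(A) / P(D)
       = 0.00879276 / 0.04642637
       = 0.1894


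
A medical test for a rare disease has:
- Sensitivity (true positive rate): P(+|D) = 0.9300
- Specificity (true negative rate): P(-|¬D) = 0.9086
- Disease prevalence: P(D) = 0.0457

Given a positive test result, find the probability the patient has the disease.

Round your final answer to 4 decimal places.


Let D = has disease, + = positive test

Given:
- P(D) = 0.0457 (prevalence)
- P(+|D) = 0.9300 (sensitivity)
- P(-|¬D) = 0.9086 (specificity)
- P(+|¬D) = 0.0914 (false positive rate = 1 - specificity)

Step 1: Find P(+)
P(+) = P(+|D)P(D) + P(+|¬D)P(¬D)
     = 0.9300 × 0.0457 + 0.0914 × 0.9543
     = 0.04250100 + 0.08722302
     = 0.12972402

Step 2: Apply Bayes' theorem for P(D|+)
P(D|+) = P(+|D)P(D) / P(+)
       = 0.04250100 / 0.12972402
       = 0.3276


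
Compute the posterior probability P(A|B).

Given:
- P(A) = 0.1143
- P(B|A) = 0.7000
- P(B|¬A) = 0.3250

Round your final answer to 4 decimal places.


Bayes' theorem: P(A|B) = P(B|A) × P(A) / P(B)

Step 1: Calculate P(B) using law of total probability
P(B) = P(B|A)P(A) + P(B|¬A)P(¬A)
     = 0.7000 × 0.1143 + 0.3250 × 0.8857
     = 0.08001000 + 0.28785250
     = 0.36786250

Step 2: Apply Bayes' theorem
P(A|B) = P(B|A) × P(A) / P(B)
       = 0.08001000 / 0.36786250
       = 0.2175


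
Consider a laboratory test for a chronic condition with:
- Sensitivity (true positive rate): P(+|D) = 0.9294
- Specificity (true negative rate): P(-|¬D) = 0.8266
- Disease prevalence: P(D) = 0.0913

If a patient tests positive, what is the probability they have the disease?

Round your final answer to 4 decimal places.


Let D = has disease, + = positive test

Given:
- P(D) = 0.0913 (prevalence)
- P(+|D) = 0.9294 (sensitivity)
- P(-|¬D) = 0.8266 (specificity)
- P(+|¬D) = 0.1734 (false positive rate = 1 - specificity)

Step 1: Find P(+)
P(+) = P(+|D)P(D) + P(+|¬D)P(¬D)
     = 0.9294 × 0.0913 + 0.1734 × 0.9087
     = 0.08485422 + 0.15756858
     = 0.24242280

Step 2: Apply Bayes' theorem for P(D|+)
P(D|+) = P(+|D)P(D) / P(+)
       = 0.08485422 / 0.24242280
       = 0.3500


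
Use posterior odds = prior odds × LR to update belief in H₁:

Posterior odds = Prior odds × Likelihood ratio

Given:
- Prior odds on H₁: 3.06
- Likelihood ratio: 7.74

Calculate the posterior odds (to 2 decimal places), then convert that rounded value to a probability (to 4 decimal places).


Step 1: Calculate posterior odds
Posterior odds = Prior odds × LR
               = 3.06 × 7.74
               = 23.68

Step 2: Convert to probability
P(H₁|E) = Posterior odds / (1 + Posterior odds)
       = 23.68 / (1 + 23.68)
       = 23.68 / 24.68
       = 0.9595

The evidence increased P(H₁) from 0.7537 to 0.9595.


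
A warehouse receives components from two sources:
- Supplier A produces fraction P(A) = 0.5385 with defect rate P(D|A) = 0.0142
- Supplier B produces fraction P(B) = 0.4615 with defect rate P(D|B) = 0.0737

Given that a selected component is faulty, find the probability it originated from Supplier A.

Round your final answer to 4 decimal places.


Let A = from Supplier A, D = faulty

Given:
- P(A) = 0.5385, P(B) = 0.4615
- P(D|A) = 0.0142, P(D|B) = 0.0737

Step 1: Find P(D)
P(D) = P(D|A)P(A) + P(D|B)P(B)
     = 0.0142 × 0.5385 + 0.0737 × 0.4615
     = 0.00764670 + 0.03401255
     = 0.04165925

Step 2: Apply Bayes' theorem
P(A|D) = P(D|A)P(A) / P(D)
       = 0.00764670 / 0.04165925
       = 0.1836


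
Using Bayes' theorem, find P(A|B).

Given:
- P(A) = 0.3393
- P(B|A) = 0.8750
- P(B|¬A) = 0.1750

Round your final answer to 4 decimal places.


Bayes' theorem: P(A|B) = P(B|A) × P(A) / P(B)

Step 1: Calculate P(B) using law of total probability
P(B) = P(B|A)P(A) + P(B|¬A)P(¬A)
     = 0.8750 × 0.3393 + 0.1750 × 0.6607
     = 0.29688750 + 0.11562250
     = 0.41251000

Step 2: Apply Bayes' theorem
P(A|B) = P(B|A) × P(A) / P(B)
       = 0.29688750 / 0.41251000
       = 0.7197


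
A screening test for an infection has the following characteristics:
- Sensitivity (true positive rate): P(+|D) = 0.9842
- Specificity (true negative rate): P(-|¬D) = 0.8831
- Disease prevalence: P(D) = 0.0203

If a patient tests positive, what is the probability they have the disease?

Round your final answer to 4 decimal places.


Let D = has disease, + = positive test

Given:
- P(D) = 0.0203 (prevalence)
- P(+|D) = 0.9842 (sensitivity)
- P(-|¬D) = 0.8831 (specificity)
- P(+|¬D) = 0.1169 (false positive rate = 1 - specificity)

Step 1: Find P(+)
P(+) = P(+|D)P(D) + P(+|¬D)P(¬D)
     = 0.9842 × 0.0203 + 0.1169 × 0.9797
     = 0.01997926 + 0.11452693
     = 0.13450619

Step 2: Apply Bayes' theorem for P(D|+)
P(D|+) = P(+|D)P(D) / P(+)
       = 0.01997926 / 0.13450619
       = 0.1485


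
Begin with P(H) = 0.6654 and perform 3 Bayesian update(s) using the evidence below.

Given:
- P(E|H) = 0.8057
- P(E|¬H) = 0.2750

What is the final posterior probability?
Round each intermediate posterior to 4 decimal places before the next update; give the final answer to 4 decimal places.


Sequential Bayesian updating:

Initial prior: P(H) = 0.6654

Update 1:
  P(E) = 0.8057 × 0.6654 + 0.2750 × 0.3346 = 0.53611278 + 0.09201500 = 0.62812778
  P(H|E) = 0.53611278 / 0.62812778 = 0.8535

Update 2:
  P(E) = 0.8057 × 0.8535 + 0.2750 × 0.1465 = 0.68766495 + 0.04028750 = 0.72795245
  P(H|E) = 0.68766495 / 0.72795245 = 0.9447

Update 3:
  P(E) = 0.8057 × 0.9447 + 0.2750 × 0.0553 = 0.76114479 + 0.01520750 = 0.77635229
  P(H|E) = 0.76114479 / 0.77635229 = 0.9804

Final posterior: 0.9804


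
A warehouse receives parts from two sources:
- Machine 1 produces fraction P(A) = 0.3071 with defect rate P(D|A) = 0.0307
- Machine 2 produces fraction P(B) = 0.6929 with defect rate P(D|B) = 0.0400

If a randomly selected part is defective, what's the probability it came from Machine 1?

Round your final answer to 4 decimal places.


Let A = from Machine 1, D = defective

Given:
- P(A) = 0.3071, P(B) = 0.6929
- P(D|A) = 0.0307, P(D|B) = 0.0400

Step 1: Find P(D)
P(D) = P(D|A)P(A) + P(D|B)P(B)
     = 0.0307 × 0.3071 + 0.0400 × 0.6929
     = 0.00942797 + 0.02771600
     = 0.03714397

Step 2: Apply Bayes' theorem
P(A|D) = P(D|A)P(A) / P(D)
       = 0.00942797 / 0.03714397
       = 0.2538


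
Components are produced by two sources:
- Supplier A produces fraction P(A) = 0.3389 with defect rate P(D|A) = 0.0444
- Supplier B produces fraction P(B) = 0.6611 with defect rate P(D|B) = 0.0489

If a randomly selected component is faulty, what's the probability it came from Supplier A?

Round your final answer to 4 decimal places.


Let A = from Supplier A, D = faulty

Given:
- P(A) = 0.3389, P(B) = 0.6611
- P(D|A) = 0.0444, P(D|B) = 0.0489

Step 1: Find P(D)
P(D) = P(D|A)P(A) + P(D|B)P(B)
     = 0.0444 × 0.3389 + 0.0489 × 0.6611
     = 0.01504716 + 0.03232779
     = 0.04737495

Step 2: Apply Bayes' theorem
P(A|D) = P(D|A)P(A) / P(D)
       = 0.01504716 / 0.04737495
       = 0.3176


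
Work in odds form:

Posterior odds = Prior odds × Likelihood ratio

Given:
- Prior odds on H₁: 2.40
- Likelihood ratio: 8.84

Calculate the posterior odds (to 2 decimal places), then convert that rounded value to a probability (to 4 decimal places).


Step 1: Calculate posterior odds
Posterior odds = Prior odds × LR
               = 2.40 × 8.84
               = 21.22

Step 2: Convert to probability
P(H₁|E) = Posterior odds / (1 + Posterior odds)
       = 21.22 / (1 + 21.22)
       = 21.22 / 22.22
       = 0.9550

The evidence increased P(H₁) from 0.7059 to 0.9550.


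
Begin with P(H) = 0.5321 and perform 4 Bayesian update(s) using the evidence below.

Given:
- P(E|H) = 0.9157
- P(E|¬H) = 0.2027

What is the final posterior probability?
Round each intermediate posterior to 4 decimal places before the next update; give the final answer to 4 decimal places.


Sequential Bayesian updating:

Initial prior: P(H) = 0.5321

Update 1:
  P(E) = 0.9157 × 0.5321 + 0.2027 × 0.4679 = 0.48724397 + 0.09484333 = 0.58208730
  P(H|E) = 0.48724397 / 0.58208730 = 0.8371

Update 2:
  P(E) = 0.9157 × 0.8371 + 0.2027 × 0.1629 = 0.76653247 + 0.03301983 = 0.79955230
  P(H|E) = 0.76653247 / 0.79955230 = 0.9587

Update 3:
  P(E) = 0.9157 × 0.9587 + 0.2027 × 0.0413 = 0.87788159 + 0.00837151 = 0.88625310
  P(H|E) = 0.87788159 / 0.88625310 = 0.9906

Update 4:
  P(E) = 0.9157 × 0.9906 + 0.2027 × 0.0094 = 0.90709242 + 0.00190538 = 0.90899780
  P(H|E) = 0.90709242 / 0.90899780 = 0.9979

Final posterior: 0.9979


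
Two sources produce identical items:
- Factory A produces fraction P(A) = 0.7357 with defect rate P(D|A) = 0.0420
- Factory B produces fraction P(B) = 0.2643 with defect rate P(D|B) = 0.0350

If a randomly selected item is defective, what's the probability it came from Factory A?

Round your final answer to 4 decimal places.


Let A = from Factory A, D = defective

Given:
- P(A) = 0.7357, P(B) = 0.2643
- P(D|A) = 0.0420, P(D|B) = 0.0350

Step 1: Find P(D)
P(D) = P(D|A)P(A) + P(D|B)P(B)
     = 0.0420 × 0.7357 + 0.0350 × 0.2643
     = 0.03089940 + 0.00925050
     = 0.04014990

Step 2: Apply Bayes' theorem
P(A|D) = P(D|A)P(A) / P(D)
       = 0.03089940 / 0.04014990
       = 0.7696


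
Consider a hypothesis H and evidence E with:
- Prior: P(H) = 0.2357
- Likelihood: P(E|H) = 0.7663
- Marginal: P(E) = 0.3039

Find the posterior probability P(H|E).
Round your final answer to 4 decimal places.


Using Bayes' theorem:

P(H|E) = P(E|H) × P(H) / P(E)
       = 0.7663 × 0.2357 / 0.3039
       = 0.18061691 / 0.3039
       = 0.5943

The evidence strengthens our belief in H.
Prior: 0.2357 → Posterior: 0.5943


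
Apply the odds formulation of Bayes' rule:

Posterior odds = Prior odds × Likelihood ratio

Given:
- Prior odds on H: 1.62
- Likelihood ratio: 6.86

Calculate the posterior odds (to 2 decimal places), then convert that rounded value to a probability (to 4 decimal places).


Step 1: Calculate posterior odds
Posterior odds = Prior odds × LR
               = 1.62 × 6.86
               = 11.11

Step 2: Convert to probability
P(H|E) = Posterior odds / (1 + Posterior odds)
       = 11.11 / (1 + 11.11)
       = 11.11 / 12.11
       = 0.9174

The evidence increased P(H) from 0.6183 to 0.9174.


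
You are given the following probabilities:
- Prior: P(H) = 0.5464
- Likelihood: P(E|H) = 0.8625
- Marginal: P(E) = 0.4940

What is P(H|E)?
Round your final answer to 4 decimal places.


Using Bayes' theorem:

P(H|E) = P(E|H) × P(H) / P(E)
       = 0.8625 × 0.5464 / 0.4940
       = 0.47127000 / 0.4940
       = 0.9540

The evidence strengthens our belief in H.
Prior: 0.5464 → Posterior: 0.9540


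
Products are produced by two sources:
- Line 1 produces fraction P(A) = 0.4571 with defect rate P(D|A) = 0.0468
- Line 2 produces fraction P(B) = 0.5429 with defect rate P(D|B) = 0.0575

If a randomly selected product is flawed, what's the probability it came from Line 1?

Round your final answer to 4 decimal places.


Let A = from Line 1, D = flawed

Given:
- P(A) = 0.4571, P(B) = 0.5429
- P(D|A) = 0.0468, P(D|B) = 0.0575

Step 1: Find P(D)
P(D) = P(D|A)P(A) + P(D|B)P(B)
     = 0.0468 × 0.4571 + 0.0575 × 0.5429
     = 0.02139228 + 0.03121675
     = 0.05260903

Step 2: Apply Bayes' theorem
P(A|D) = P(D|A)P(A) / P(D)
       = 0.02139228 / 0.05260903
       = 0.4066


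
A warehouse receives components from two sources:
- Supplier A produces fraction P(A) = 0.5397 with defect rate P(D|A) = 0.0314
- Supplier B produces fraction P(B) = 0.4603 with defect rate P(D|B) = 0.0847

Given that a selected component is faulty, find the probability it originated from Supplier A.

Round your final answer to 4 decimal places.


Let A = from Supplier A, D = faulty

Given:
- P(A) = 0.5397, P(B) = 0.4603
- P(D|A) = 0.0314, P(D|B) = 0.0847

Step 1: Find P(D)
P(D) = P(D|A)P(A) + P(D|B)P(B)
     = 0.0314 × 0.5397 + 0.0847 × 0.4603
     = 0.01694658 + 0.03898741
     = 0.05593399

Step 2: Apply Bayes' theorem
P(A|D) = P(D|A)P(A) / P(D)
       = 0.01694658 / 0.05593399
       = 0.3030


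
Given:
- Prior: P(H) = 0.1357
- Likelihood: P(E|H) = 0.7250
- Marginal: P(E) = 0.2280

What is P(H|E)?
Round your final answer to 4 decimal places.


Using Bayes' theorem:

P(H|E) = P(E|H) × P(H) / P(E)
       = 0.7250 × 0.1357 / 0.2280
       = 0.09838250 / 0.2280
       = 0.4315

The evidence strengthens our belief in H.
Prior: 0.1357 → Posterior: 0.4315


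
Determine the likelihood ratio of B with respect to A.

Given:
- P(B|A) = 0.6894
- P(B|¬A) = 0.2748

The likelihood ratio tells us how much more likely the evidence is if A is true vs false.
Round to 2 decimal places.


Likelihood Ratio (LR) = P(B|A) / P(B|¬A)

LR = 0.6894 / 0.2748
   = 2.51

The evidence is 2.51 times more likely if A is true than if A is false.
LR > 1, so observing B raises the odds in favor of A.


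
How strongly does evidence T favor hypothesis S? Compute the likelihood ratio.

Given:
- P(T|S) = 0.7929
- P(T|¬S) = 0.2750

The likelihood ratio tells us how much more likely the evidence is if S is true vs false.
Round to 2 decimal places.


Likelihood Ratio (LR) = P(T|S) / P(T|¬S)

LR = 0.7929 / 0.2750
   = 2.88

The evidence is 2.88 times more likely if S is true than if S is false.
LR > 1, so observing T raises the odds in favor of S.


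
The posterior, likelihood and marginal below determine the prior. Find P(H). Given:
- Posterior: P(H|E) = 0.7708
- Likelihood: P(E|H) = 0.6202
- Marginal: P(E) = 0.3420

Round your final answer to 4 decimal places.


From Bayes' theorem: P(H|E) = P(E|H) × P(H) / P(E)

Rearranging for P(H):
P(H) = P(H|E) × P(E) / P(E|H)
     = 0.7708 × 0.3420 / 0.6202
     = 0.26361360 / 0.6202
     = 0.4250


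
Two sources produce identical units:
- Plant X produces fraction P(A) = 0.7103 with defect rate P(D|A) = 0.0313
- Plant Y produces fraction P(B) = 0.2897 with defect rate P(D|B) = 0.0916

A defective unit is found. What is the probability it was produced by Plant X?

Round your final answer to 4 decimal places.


Let A = from Plant X, D = defective

Given:
- P(A) = 0.7103, P(B) = 0.2897
- P(D|A) = 0.0313, P(D|B) = 0.0916

Step 1: Find P(D)
P(D) = P(D|A)P(A) + P(D|B)P(B)
     = 0.0313 × 0.7103 + 0.0916 × 0.2897
     = 0.02223239 + 0.02653652
     = 0.04876891

Step 2: Apply Bayes' theorem
P(A|D) = P(D|A)P(A) / P(D)
       = 0.02223239 / 0.04876891
       = 0.4559


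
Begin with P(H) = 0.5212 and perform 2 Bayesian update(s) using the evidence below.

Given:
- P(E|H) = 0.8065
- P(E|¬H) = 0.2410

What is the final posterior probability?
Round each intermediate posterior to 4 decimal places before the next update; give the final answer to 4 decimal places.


Sequential Bayesian updating:

Initial prior: P(H) = 0.5212

Update 1:
  P(E) = 0.8065 × 0.5212 + 0.2410 × 0.4788 = 0.42034780 + 0.11539080 = 0.53573860
  P(H|E) = 0.42034780 / 0.53573860 = 0.7846

Update 2:
  P(E) = 0.8065 × 0.7846 + 0.2410 × 0.2154 = 0.63277990 + 0.05191140 = 0.68469130
  P(H|E) = 0.63277990 / 0.68469130 = 0.9242

Final posterior: 0.9242


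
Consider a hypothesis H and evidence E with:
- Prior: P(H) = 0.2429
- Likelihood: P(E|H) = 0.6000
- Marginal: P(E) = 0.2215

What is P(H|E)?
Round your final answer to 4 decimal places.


Using Bayes' theorem:

P(H|E) = P(E|H) × P(H) / P(E)
       = 0.6000 × 0.2429 / 0.2215
       = 0.14574000 / 0.2215
       = 0.6580

The evidence strengthens our belief in H.
Prior: 0.2429 → Posterior: 0.6580


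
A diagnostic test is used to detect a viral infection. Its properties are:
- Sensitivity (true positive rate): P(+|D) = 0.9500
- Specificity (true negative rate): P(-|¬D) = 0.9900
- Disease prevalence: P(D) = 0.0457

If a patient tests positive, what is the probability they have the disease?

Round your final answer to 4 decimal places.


Let D = has disease, + = positive test

Given:
- P(D) = 0.0457 (prevalence)
- P(+|D) = 0.9500 (sensitivity)
- P(-|¬D) = 0.9900 (specificity)
- P(+|¬D) = 0.0100 (false positive rate = 1 - specificity)

Step 1: Find P(+)
P(+) = P(+|D)P(D) + P(+|¬D)P(¬D)
     = 0.9500 × 0.0457 + 0.0100 × 0.9543
     = 0.04341500 + 0.00954300
     = 0.05295800

Step 2: Apply Bayes' theorem for P(D|+)
P(D|+) = P(+|D)P(D) / P(+)
       = 0.04341500 / 0.05295800
       = 0.8198


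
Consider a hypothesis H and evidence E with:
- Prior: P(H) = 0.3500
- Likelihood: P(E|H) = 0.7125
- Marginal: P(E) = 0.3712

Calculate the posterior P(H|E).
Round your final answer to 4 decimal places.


Using Bayes' theorem:

P(H|E) = P(E|H) × P(H) / P(E)
       = 0.7125 × 0.3500 / 0.3712
       = 0.24937500 / 0.3712
       = 0.6718

The evidence strengthens our belief in H.
Prior: 0.3500 → Posterior: 0.6718


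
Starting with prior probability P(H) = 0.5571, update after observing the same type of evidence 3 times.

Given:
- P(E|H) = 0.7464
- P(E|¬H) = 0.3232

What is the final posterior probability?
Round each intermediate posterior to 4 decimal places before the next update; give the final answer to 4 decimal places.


Sequential Bayesian updating:

Initial prior: P(H) = 0.5571

Update 1:
  P(E) = 0.7464 × 0.5571 + 0.3232 × 0.4429 = 0.41581944 + 0.14314528 = 0.55896472
  P(H|E) = 0.41581944 / 0.55896472 = 0.7439

Update 2:
  P(E) = 0.7464 × 0.7439 + 0.3232 × 0.2561 = 0.55524696 + 0.08277152 = 0.63801848
  P(H|E) = 0.55524696 / 0.63801848 = 0.8703

Update 3:
  P(E) = 0.7464 × 0.8703 + 0.3232 × 0.1297 = 0.64959192 + 0.04191904 = 0.69151096
  P(H|E) = 0.64959192 / 0.69151096 = 0.9394

Final posterior: 0.9394


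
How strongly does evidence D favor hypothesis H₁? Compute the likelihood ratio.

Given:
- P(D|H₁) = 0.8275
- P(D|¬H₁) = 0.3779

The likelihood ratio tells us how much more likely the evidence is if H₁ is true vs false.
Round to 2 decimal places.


Likelihood Ratio (LR) = P(D|H₁) / P(D|¬H₁)

LR = 0.8275 / 0.3779
   = 2.19

The evidence is 2.19 times more likely if H₁ is true than if H₁ is false.
LR > 1, so observing D raises the odds in favor of H₁.


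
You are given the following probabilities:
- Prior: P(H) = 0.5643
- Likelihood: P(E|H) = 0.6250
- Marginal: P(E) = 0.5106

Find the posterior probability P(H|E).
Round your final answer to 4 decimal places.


Using Bayes' theorem:

P(H|E) = P(E|H) × P(H) / P(E)
       = 0.6250 × 0.5643 / 0.5106
       = 0.35268750 / 0.5106
       = 0.6907

The evidence strengthens our belief in H.
Prior: 0.5643 → Posterior: 0.6907


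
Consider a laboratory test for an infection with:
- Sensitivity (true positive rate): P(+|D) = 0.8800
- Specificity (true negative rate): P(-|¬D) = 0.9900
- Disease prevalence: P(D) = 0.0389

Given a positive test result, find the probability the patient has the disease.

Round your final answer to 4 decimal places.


Let D = has disease, + = positive test

Given:
- P(D) = 0.0389 (prevalence)
- P(+|D) = 0.8800 (sensitivity)
- P(-|¬D) = 0.9900 (specificity)
- P(+|¬D) = 0.0100 (false positive rate = 1 - specificity)

Step 1: Find P(+)
P(+) = P(+|D)P(D) + P(+|¬D)P(¬D)
     = 0.8800 × 0.0389 + 0.0100 × 0.9611
     = 0.03423200 + 0.00961100
     = 0.04384300

Step 2: Apply Bayes' theorem for P(D|+)
P(D|+) = P(+|D)P(D) / P(+)
       = 0.03423200 / 0.04384300
       = 0.7808


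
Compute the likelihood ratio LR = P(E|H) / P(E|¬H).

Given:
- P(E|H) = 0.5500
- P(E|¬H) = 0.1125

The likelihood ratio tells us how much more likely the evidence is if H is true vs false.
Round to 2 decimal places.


Likelihood Ratio (LR) = P(E|H) / P(E|¬H)

LR = 0.5500 / 0.1125
   = 4.89

The evidence is 4.89 times more likely if H is true than if H is false.
LR > 1, so observing E raises the odds in favor of H.


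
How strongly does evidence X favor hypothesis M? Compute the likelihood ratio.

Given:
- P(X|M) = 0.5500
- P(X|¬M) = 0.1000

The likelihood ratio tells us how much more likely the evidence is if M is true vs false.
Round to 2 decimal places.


Likelihood Ratio (LR) = P(X|M) / P(X|¬M)

LR = 0.5500 / 0.1000
   = 5.50

The evidence is 5.50 times more likely if M is true than if M is false.
LR > 1, so observing X raises the odds in favor of M.


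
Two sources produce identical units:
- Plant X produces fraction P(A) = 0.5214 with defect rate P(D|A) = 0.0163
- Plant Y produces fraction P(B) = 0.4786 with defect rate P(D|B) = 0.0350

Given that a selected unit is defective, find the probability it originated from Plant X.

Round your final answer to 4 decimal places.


Let A = from Plant X, D = defective

Given:
- P(A) = 0.5214, P(B) = 0.4786
- P(D|A) = 0.0163, P(D|B) = 0.0350

Step 1: Find P(D)
P(D) = P(D|A)P(A) + P(D|B)P(B)
     = 0.0163 × 0.5214 + 0.0350 × 0.4786
     = 0.00849882 + 0.01675100
     = 0.02524982

Step 2: Apply Bayes' theorem
P(A|D) = P(D|A)P(A) / P(D)
       = 0.00849882 / 0.02524982
       = 0.3366


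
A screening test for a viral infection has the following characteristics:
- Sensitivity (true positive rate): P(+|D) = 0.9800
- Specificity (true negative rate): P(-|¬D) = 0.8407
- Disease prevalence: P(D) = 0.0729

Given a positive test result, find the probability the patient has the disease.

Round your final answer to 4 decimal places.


Let D = has disease, + = positive test

Given:
- P(D) = 0.0729 (prevalence)
- P(+|D) = 0.9800 (sensitivity)
- P(-|¬D) = 0.8407 (specificity)
- P(+|¬D) = 0.1593 (false positive rate = 1 - specificity)

Step 1: Find P(+)
P(+) = P(+|D)P(D) + P(+|¬D)P(¬D)
     = 0.9800 × 0.0729 + 0.1593 × 0.9271
     = 0.07144200 + 0.14768703
     = 0.21912903

Step 2: Apply Bayes' theorem for P(D|+)
P(D|+) = P(+|D)P(D) / P(+)
       = 0.07144200 / 0.21912903
       = 0.3260


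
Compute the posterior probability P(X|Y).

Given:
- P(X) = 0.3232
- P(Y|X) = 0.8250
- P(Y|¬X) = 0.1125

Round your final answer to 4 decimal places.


Bayes' theorem: P(X|Y) = P(Y|X) × P(X) / P(Y)

Step 1: Calculate P(Y) using law of total probability
P(Y) = P(Y|X)P(X) + P(Y|¬X)P(¬X)
     = 0.8250 × 0.3232 + 0.1125 × 0.6768
     = 0.26664000 + 0.07614000
     = 0.34278000

Step 2: Apply Bayes' theorem
P(X|Y) = P(Y|X) × P(X) / P(Y)
       = 0.26664000 / 0.34278000
       = 0.7779


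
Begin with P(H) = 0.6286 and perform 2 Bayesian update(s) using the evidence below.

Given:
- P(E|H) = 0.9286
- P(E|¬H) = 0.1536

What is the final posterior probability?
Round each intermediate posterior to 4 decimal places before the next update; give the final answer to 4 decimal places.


Sequential Bayesian updating:

Initial prior: P(H) = 0.6286

Update 1:
  P(E) = 0.9286 × 0.6286 + 0.1536 × 0.3714 = 0.58371796 + 0.05704704 = 0.64076500
  P(H|E) = 0.58371796 / 0.64076500 = 0.9110

Update 2:
  P(E) = 0.9286 × 0.9110 + 0.1536 × 0.0890 = 0.84595460 + 0.01367040 = 0.85962500
  P(H|E) = 0.84595460 / 0.85962500 = 0.9841

Final posterior: 0.9841


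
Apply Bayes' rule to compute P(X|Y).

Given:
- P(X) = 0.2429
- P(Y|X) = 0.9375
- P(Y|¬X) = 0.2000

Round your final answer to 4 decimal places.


Bayes' theorem: P(X|Y) = P(Y|X) × P(X) / P(Y)

Step 1: Calculate P(Y) using law of total probability
P(Y) = P(Y|X)P(X) + P(Y|¬X)P(¬X)
     = 0.9375 × 0.2429 + 0.2000 × 0.7571
     = 0.22771875 + 0.15142000
     = 0.37913875

Step 2: Apply Bayes' theorem
P(X|Y) = P(Y|X) × P(X) / P(Y)
       = 0.22771875 / 0.37913875
       = 0.6006
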